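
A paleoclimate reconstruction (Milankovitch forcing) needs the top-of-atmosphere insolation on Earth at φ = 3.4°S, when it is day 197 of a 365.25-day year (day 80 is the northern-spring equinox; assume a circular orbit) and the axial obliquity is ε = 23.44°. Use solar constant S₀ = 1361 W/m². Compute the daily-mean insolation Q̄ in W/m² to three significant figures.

Q̄ ≈ 389 W/m²

Solar longitude: λ_s = 360° × (197 − 80)/365.25 = 115.318°.
sin δ = sin 23.44° × sin 115.318° = 0.35958, so δ = +21.074°.
cos H₀ = −tan(-3.4°) tan(+21.074°) = 0.0229, H₀ = 1.5479 rad.
Bracket: H₀ sin φ sin δ + cos φ cos δ sin H₀ = 1.5479×-0.05931×0.35958 + 0.99824×0.93311×0.99974 = -0.033012 + 0.931226 = 0.898214.
Q̄ = (S₀/π) × [bracket] = (1361/π) × 0.898214 = 389.1 W/m².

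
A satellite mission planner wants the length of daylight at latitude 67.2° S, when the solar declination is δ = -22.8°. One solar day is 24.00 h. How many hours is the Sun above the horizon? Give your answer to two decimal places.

24.00 h

Sunrise equation: cos h₀ = −tan ϕ · tan δ = -1.0000 ≤ −1, so the Sun never sets (polar day) and h₀ = π.
Daylight = 2h₀/(2π) × 24.00 h = (3.1416/π) × 24.00 = 24.00 h.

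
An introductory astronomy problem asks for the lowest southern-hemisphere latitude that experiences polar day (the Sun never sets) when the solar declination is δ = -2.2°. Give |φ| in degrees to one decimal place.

|φ| = 87.8°

Polar day requires cos H₀ = −tan φ tan δ ≤ −1, i.e. tan φ tan δ ≥ 1.
The boundary is |tan φ| · |tan δ| = 1, so |φ| = 90° − |δ| = 90° − 2.2° = 87.8° in the southern hemisphere.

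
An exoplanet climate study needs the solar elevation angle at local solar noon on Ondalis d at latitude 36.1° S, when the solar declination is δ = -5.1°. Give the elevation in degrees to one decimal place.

At local noon the hour angle is zero, so the zenith angle equals |ϕ − δ| = |-36.1° − (-5.100°)| = 31.000°.
Elevation = 90° − 31.000° = 59.0°.

59.0°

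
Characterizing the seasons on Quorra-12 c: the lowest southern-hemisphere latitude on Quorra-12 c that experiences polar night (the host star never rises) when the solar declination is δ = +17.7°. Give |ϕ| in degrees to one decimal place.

|ϕ| = 72.3°

Polar night requires cos h₀ = −tan ϕ tan δ ≥ 1, i.e. tan ϕ tan δ ≤ −1.
The boundary is |tan ϕ| · |tan δ| = 1, so |ϕ| = 90° − |δ| = 90° − 17.7° = 72.3° in the southern hemisphere.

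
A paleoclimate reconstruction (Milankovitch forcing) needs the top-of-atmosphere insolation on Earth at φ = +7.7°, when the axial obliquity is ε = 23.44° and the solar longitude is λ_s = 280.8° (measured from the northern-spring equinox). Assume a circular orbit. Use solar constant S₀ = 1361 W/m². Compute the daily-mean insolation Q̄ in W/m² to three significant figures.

Solar declination: sin δ = sin ε · sin λ_s = sin 23.44° × sin 280.8° = -0.39074, so δ = -23.001°.
cos H₀ = −tan(+7.7°) tan(-23.001°) = 0.0574, H₀ = 1.5134 rad.
Bracket: H₀ sin φ sin δ + cos φ cos δ sin H₀ = 1.5134×0.13399×-0.39074 + 0.99098×0.92050×0.99835 = -0.079234 + 0.910692 = 0.831458.
Q̄ = (S₀/π) × [bracket] = (1361/π) × 0.831458 = 360.2 W/m².

Q̄ ≈ 360 W/m²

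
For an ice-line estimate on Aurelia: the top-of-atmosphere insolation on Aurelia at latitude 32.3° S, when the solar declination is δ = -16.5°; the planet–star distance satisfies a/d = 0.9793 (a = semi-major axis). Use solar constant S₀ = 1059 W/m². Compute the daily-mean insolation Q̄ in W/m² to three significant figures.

cos H₀ = −tan(-32.3°) tan(-16.500°) = -0.1873, H₀ = 1.7592 rad.
Bracket: H₀ sin φ sin δ + cos φ cos δ sin H₀ = 1.7592×-0.53435×-0.28402 + 0.84526×0.95882×0.98231 = 0.266987 + 0.796115 = 1.063102.
Inverse-square distance factor (a/d)² = 0.9793² = 0.959028.
Q̄ = (S₀/π) × 0.959028 × [bracket] = (1059/π) × 0.959028 × 1.063102 = 343.7 W/m².

Q̄ ≈ 344 W/m²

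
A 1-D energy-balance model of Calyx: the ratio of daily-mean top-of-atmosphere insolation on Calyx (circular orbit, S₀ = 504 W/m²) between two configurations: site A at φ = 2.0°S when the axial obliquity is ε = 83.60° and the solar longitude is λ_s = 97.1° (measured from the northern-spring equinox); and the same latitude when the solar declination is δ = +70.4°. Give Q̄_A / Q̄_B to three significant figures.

Q̄_A / Q̄_B ≈ 0.404

— Configuration A (φ=-2.0°):
Solar declination: sin δ = sin ε · sin λ_s = sin 83.60° × sin 97.1° = 0.98615, so δ = +80.452°.
cos H₀ = −tan(-2.0°) tan(+80.452°) = 0.2076, H₀ = 1.3617 rad.
Bracket: H₀ sin φ sin δ + cos φ cos δ sin H₀ = 1.3617×-0.03490×0.98615 + 0.99939×0.16587×0.97821 = -0.046865 + 0.162157 = 0.115292.
Q̄ = (S₀/π) × [bracket] = (504/π) × 0.115292 = 18.496 W/m².
— Configuration B (φ=-2.0°):
cos H₀ = −tan(-2.0°) tan(+70.400°) = 0.0981, H₀ = 1.4726 rad.
Bracket: H₀ sin φ sin δ + cos φ cos δ sin H₀ = 1.4726×-0.03490×0.94206 + 0.99939×0.33545×0.99518 = -0.048416 + 0.333629 = 0.285213.
Q̄ = (S₀/π) × [bracket] = (504/π) × 0.285213 = 45.756 W/m².
Ratio Q̄_A / Q̄_B = 18.496 / 45.756 = 0.4042.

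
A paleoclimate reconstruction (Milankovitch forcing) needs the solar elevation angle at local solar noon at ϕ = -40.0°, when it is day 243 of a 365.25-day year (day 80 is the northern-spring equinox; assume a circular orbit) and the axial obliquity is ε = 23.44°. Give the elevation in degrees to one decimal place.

42.4°

Solar longitude: L_s = 360° × (243 − 80)/365.25 = 160.657°.
sin δ = sin 23.44° × sin 160.657° = 0.13176, so δ = +7.571°.
At local noon the hour angle is zero, so the zenith angle equals |ϕ − δ| = |-40.0° − (+7.571°)| = 47.571°.
Elevation = 90° − 47.571° = 42.4°.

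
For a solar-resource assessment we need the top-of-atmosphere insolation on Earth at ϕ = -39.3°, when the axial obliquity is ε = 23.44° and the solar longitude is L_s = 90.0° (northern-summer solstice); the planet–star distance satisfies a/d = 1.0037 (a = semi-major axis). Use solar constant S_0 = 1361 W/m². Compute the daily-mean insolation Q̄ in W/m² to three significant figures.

Solar declination: sin δ = sin ε · sin L_s = sin 23.44° × sin 90.0° = 0.39779, so δ = +23.440°.
cos h₀ = −tan(-39.3°) tan(+23.440°) = 0.3549, h₀ = 1.2080 rad.
Bracket: h₀ sin ϕ sin δ + cos ϕ cos δ sin h₀ = 1.2080×-0.63338×0.39779 + 0.77384×0.91748×0.93492 = -0.304358 + 0.663777 = 0.359419.
Inverse-square distance factor (a/d)² = 1.0037² = 1.007414.
Q̄ = (S_0/π) × 1.007414 × [bracket] = (1361/π) × 1.007414 × 0.359419 = 156.9 W/m².

Q̄ ≈ 157 W/m²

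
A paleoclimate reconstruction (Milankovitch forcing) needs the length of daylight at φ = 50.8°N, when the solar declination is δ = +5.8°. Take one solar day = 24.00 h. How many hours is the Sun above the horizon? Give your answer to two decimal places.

cos H₀ = −tan φ · tan δ = −tan(+50.8°) × tan(+5.800°) = -0.1245, so H₀ = 1.6957 rad = 97.15°.
Daylight = 2H₀/(2π) × 24.00 h = (1.6957/π) × 24.00 = 12.95 h.

12.95 h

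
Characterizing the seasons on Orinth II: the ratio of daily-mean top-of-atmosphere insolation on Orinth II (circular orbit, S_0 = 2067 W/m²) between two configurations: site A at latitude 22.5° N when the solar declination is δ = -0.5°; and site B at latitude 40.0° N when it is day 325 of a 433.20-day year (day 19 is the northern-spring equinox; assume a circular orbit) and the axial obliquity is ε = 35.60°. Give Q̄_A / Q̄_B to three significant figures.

Q̄_A / Q̄_B ≈ 5.28

— Configuration A (ϕ=+22.5°):
cos h₀ = −tan(+22.5°) tan(-0.500°) = 0.0036, h₀ = 1.5672 rad.
Bracket: h₀ sin ϕ sin δ + cos ϕ cos δ sin h₀ = 1.5672×0.38268×-0.00873 + 0.92388×0.99996×0.99999 = -0.005236 + 0.923834 = 0.918598.
Q̄ = (S_0/π) × [bracket] = (2067/π) × 0.918598 = 604.39 W/m².
— Configuration B (ϕ=+40.0°):
Solar longitude: L_s = 360° × (325 − 19)/433.20 = 254.294°.
sin δ = sin 35.60° × sin 254.294° = -0.56039, so δ = -34.083°.
cos h₀ = −tan(+40.0°) tan(-34.083°) = 0.5677, h₀ = 0.9670 rad.
Bracket: h₀ sin ϕ sin δ + cos ϕ cos δ sin h₀ = 0.9670×0.64279×-0.56039 + 0.76604×0.82823×0.82321 = -0.348326 + 0.522292 = 0.173966.
Q̄ = (S_0/π) × [bracket] = (2067/π) × 0.173966 = 114.46 W/m².
Ratio Q̄_A / Q̄_B = 604.39 / 114.46 = 5.280.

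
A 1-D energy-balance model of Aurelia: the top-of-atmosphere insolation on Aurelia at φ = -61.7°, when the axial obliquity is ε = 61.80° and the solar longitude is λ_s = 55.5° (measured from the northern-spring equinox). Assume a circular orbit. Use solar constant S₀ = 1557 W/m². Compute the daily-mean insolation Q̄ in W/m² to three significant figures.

Q̄ ≈ 0.00 W/m²

Solar declination: sin δ = sin ε · sin λ_s = sin 61.80° × sin 55.5° = 0.72631, so δ = +46.578°.
cos H₀ = −tan(-61.7°) tan(+46.578°) = 1.9624 ≥ 1 ⇒ polar night, H₀ = 0 and Q̄ = 0.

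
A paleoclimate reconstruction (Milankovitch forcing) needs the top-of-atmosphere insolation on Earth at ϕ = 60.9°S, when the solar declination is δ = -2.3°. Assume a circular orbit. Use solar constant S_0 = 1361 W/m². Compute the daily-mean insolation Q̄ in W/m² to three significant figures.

cos h₀ = −tan(-60.9°) tan(-2.300°) = -0.0722, h₀ = 1.6430 rad.
Bracket: h₀ sin ϕ sin δ + cos ϕ cos δ sin h₀ = 1.6430×-0.87377×-0.04013 + 0.48634×0.99919×0.99739 = 0.057611 + 0.484678 = 0.542289.
Q̄ = (S_0/π) × [bracket] = (1361/π) × 0.542289 = 234.9 W/m².

Q̄ ≈ 235 W/m²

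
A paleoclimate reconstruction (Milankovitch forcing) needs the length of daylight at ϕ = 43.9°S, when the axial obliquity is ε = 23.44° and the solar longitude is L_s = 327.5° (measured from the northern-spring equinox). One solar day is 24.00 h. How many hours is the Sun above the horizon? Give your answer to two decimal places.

13.62 h

Solar declination: sin δ = sin ε · sin L_s = sin 23.44° × sin 327.5° = -0.21373, so δ = -12.341°.
cos h₀ = −tan ϕ · tan δ = −tan(-43.9°) × tan(-12.341°) = -0.2105, so h₀ = 1.7829 rad = 102.15°.
Daylight = 2h₀/(2π) × 24.00 h = (1.7829/π) × 24.00 = 13.62 h.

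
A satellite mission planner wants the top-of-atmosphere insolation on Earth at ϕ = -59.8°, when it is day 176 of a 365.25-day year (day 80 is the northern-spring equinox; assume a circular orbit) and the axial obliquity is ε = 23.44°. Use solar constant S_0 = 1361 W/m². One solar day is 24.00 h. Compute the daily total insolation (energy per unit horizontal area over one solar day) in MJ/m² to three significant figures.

Solar longitude: L_s = 360° × (176 − 80)/365.25 = 94.620°.
sin δ = sin 23.44° × sin 94.620° = 0.39650, so δ = +23.359°.
cos h₀ = −tan(-59.8°) tan(+23.359°) = 0.7421, h₀ = 0.7346 rad.
Bracket: h₀ sin ϕ sin δ + cos ϕ cos δ sin h₀ = 0.7346×-0.86427×0.39650 + 0.50302×0.91804×0.67032 = -0.251735 + 0.309549 = 0.057814.
Q̄ = (S_0/π) × [bracket] = (1361/π) × 0.057814 = 25.046 W/m².
Daily total = Q̄ × 24.00 h × 3600 s/h = 25.046 × 24.00 × 3600 / 10⁶ = 2.164 MJ/m².

2.16 MJ/m²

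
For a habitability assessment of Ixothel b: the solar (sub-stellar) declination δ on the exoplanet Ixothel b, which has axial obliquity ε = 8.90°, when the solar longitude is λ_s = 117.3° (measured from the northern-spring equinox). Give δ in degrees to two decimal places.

sin δ = sin ε · sin λ_s = sin 8.90° × sin 117.3° = 0.137478.
δ = arcsin(0.137478) = +7.90°.

δ = +7.90°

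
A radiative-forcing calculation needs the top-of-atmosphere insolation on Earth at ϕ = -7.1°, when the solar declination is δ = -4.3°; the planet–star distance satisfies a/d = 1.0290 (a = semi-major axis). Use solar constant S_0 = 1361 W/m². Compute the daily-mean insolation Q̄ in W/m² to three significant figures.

cos h₀ = −tan(-7.1°) tan(-4.300°) = -0.0094, h₀ = 1.5802 rad.
Bracket: h₀ sin ϕ sin δ + cos ϕ cos δ sin h₀ = 1.5802×-0.12360×-0.07498 + 0.99233×0.99719×0.99996 = 0.014645 + 0.989502 = 1.004147.
Inverse-square distance factor (a/d)² = 1.0290² = 1.058841.
Q̄ = (S_0/π) × 1.058841 × [bracket] = (1361/π) × 1.058841 × 1.004147 = 460.6 W/m².

Q̄ ≈ 461 W/m²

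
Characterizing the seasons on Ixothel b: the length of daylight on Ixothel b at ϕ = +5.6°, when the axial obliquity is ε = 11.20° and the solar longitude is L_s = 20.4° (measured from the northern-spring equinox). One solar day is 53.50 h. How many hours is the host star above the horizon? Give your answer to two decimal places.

Solar declination: sin δ = sin ε · sin L_s = sin 11.20° × sin 20.4° = 0.06770, so δ = +3.882°.
cos h₀ = −tan ϕ · tan δ = −tan(+5.6°) × tan(+3.882°) = -0.0067, so h₀ = 1.5775 rad = 90.38°.
Daylight = 2h₀/(2π) × 53.50 h = (1.5775/π) × 53.50 = 26.86 h.

26.86 h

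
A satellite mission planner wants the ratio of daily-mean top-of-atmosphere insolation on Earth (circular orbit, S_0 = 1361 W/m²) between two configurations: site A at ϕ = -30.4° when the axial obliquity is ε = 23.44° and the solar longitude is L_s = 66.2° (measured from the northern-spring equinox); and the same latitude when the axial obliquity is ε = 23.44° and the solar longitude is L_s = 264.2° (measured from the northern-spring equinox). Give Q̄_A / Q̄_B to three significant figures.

— Configuration A (ϕ=-30.4°):
Solar declination: sin δ = sin ε · sin L_s = sin 23.44° × sin 66.2° = 0.36396, so δ = +21.344°.
cos h₀ = −tan(-30.4°) tan(+21.344°) = 0.2293, h₀ = 1.3395 rad.
Bracket: h₀ sin ϕ sin δ + cos ϕ cos δ sin h₀ = 1.3395×-0.50603×0.36396 + 0.86251×0.93141×0.97337 = -0.246702 + 0.781957 = 0.535255.
Q̄ = (S_0/π) × [bracket] = (1361/π) × 0.535255 = 231.88 W/m².
— Configuration B (ϕ=-30.4°):
Solar declination: sin δ = sin ε · sin L_s = sin 23.44° × sin 264.2° = -0.39575, so δ = -23.313°.
cos h₀ = −tan(-30.4°) tan(-23.313°) = -0.2528, h₀ = 1.8264 rad.
Bracket: h₀ sin ϕ sin δ + cos ϕ cos δ sin h₀ = 1.8264×-0.50603×-0.39575 + 0.86251×0.91836×0.96751 = 0.365757 + 0.766360 = 1.132117.
Q̄ = (S_0/π) × [bracket] = (1361/π) × 1.132117 = 490.46 W/m².
Ratio Q̄_A / Q̄_B = 231.88 / 490.46 = 0.4728.

Q̄_A / Q̄_B ≈ 0.473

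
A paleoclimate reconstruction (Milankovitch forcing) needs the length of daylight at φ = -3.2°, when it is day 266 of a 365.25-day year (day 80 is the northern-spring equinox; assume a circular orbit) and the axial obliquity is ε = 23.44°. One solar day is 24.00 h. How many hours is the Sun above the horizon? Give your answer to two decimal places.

Solar longitude: λ_s = 360° × (266 − 80)/365.25 = 183.326°.
sin δ = sin 23.44° × sin 183.326° = -0.02308, so δ = -1.323°.
cos H₀ = −tan φ · tan δ = −tan(-3.2°) × tan(-1.323°) = -0.0013, so H₀ = 1.5721 rad = 90.07°.
Daylight = 2H₀/(2π) × 24.00 h = (1.5721/π) × 24.00 = 12.01 h.

12.01 h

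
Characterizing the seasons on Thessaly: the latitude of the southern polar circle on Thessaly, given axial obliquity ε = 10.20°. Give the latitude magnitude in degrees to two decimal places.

79.80°

The polar circle is the lowest latitude that experiences at least one full rotation of continuous darkness at the northern-summer solstice; it lies at |ϕ| = 90° − ε = 90° − 10.20° = 79.80°.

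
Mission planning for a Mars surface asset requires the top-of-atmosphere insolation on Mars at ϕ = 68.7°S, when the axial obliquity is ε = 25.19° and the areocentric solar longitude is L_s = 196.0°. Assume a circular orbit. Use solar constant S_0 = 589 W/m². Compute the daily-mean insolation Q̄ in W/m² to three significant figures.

sin δ = sin 25.19° × sin 196.0° = -0.11732, so δ = -6.737°.
cos h₀ = −tan(-68.7°) tan(-6.737°) = -0.3030, h₀ = 1.8786 rad.
Bracket: h₀ sin ϕ sin δ + cos ϕ cos δ sin h₀ = 1.8786×-0.93169×-0.11732 + 0.36325×0.99309×0.95299 = 0.205342 + 0.343782 = 0.549124.
Q̄ = (S_0/π) × [bracket] = (589/π) × 0.549124 = 103.0 W/m².

Q̄ ≈ 103 W/m²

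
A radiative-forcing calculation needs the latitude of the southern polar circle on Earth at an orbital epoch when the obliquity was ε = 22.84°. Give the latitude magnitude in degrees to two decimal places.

The polar circle is the lowest latitude that experiences at least one full rotation of continuous darkness at the northern-summer solstice; it lies at |ϕ| = 90° − ε = 90° − 22.84° = 67.16°.

67.16°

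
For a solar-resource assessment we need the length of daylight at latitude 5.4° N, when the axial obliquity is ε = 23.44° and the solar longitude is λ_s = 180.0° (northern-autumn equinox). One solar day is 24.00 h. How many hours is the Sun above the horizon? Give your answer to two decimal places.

12.00 h

Solar declination: sin δ = sin ε · sin λ_s = sin 23.44° × sin 180.0° = 0.00000, so δ = +0.000°.
cos H₀ = −tan φ · tan δ = −tan(+5.4°) × tan(+0.000°) = -0.0000, so H₀ = 1.5708 rad = 90.00°.
Daylight = 2H₀/(2π) × 24.00 h = (1.5708/π) × 24.00 = 12.00 h.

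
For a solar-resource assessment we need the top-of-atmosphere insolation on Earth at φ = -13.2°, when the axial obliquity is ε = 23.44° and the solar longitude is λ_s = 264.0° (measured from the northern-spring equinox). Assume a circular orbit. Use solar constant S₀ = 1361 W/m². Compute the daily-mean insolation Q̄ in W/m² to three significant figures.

Solar declination: sin δ = sin ε · sin λ_s = sin 23.44° × sin 264.0° = -0.39561, so δ = -23.304°.
cos H₀ = −tan(-13.2°) tan(-23.304°) = -0.1010, H₀ = 1.6720 rad.
Bracket: H₀ sin φ sin δ + cos φ cos δ sin H₀ = 1.6720×-0.22835×-0.39561 + 0.97358×0.91842×0.99488 = 0.151044 + 0.889577 = 1.040621.
Q̄ = (S₀/π) × [bracket] = (1361/π) × 1.040621 = 450.8 W/m².

Q̄ ≈ 451 W/m²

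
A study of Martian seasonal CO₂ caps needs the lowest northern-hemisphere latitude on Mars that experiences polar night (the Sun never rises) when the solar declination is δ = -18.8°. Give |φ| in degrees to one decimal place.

Polar night requires cos H₀ = −tan φ tan δ ≥ 1, i.e. tan φ tan δ ≤ −1.
The boundary is |tan φ| · |tan δ| = 1, so |φ| = 90° − |δ| = 90° − 18.8° = 71.2° in the northern hemisphere.

|φ| = 71.2°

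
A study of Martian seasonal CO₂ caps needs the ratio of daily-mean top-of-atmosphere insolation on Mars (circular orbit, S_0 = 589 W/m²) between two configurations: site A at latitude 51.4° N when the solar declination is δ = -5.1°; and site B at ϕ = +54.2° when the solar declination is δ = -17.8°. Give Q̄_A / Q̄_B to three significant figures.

Q̄_A / Q̄_B ≈ 2.31

— Configuration A (ϕ=+51.4°):
cos h₀ = −tan(+51.4°) tan(-5.100°) = 0.1118, h₀ = 1.4588 rad.
Bracket: h₀ sin ϕ sin δ + cos ϕ cos δ sin h₀ = 1.4588×0.78152×-0.08889 + 0.62388×0.99604×0.99373 = -0.101342 + 0.617513 = 0.516171.
Q̄ = (S_0/π) × [bracket] = (589/π) × 0.516171 = 96.774 W/m².
— Configuration B (ϕ=+54.2°):
cos h₀ = −tan(+54.2°) tan(-17.800°) = 0.4452, h₀ = 1.1094 rad.
Bracket: h₀ sin ϕ sin δ + cos ϕ cos δ sin h₀ = 1.1094×0.81106×-0.30570 + 0.58496×0.95213×0.89545 = -0.275066 + 0.498728 = 0.223662.
Q̄ = (S_0/π) × [bracket] = (589/π) × 0.223662 = 41.933 W/m².
Ratio Q̄_A / Q̄_B = 96.774 / 41.933 = 2.308.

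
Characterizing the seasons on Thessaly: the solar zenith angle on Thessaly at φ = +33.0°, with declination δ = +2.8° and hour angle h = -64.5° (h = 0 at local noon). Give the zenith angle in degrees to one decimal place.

cos θ_z = sin φ sin δ + cos φ cos δ cos h = 0.026605 + 0.360626 = 0.387231.
θ_z = arccos(0.387231) = 67.2°.

θ_z = 67.2°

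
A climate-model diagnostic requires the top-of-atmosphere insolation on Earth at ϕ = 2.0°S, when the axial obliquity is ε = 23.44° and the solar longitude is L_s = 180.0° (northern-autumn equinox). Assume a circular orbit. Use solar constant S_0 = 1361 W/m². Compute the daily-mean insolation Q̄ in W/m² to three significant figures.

Q̄ ≈ 433 W/m²

Solar declination: sin δ = sin ε · sin L_s = sin 23.44° × sin 180.0° = 0.00000, so δ = +0.000°.
cos h₀ = −tan(-2.0°) tan(+0.000°) = 0.0000, h₀ = 1.5708 rad.
Bracket: h₀ sin ϕ sin δ + cos ϕ cos δ sin h₀ = 1.5708×-0.03490×0.00000 + 0.99939×1.00000×1.00000 = -0.000000 + 0.999390 = 0.999390.
Q̄ = (S_0/π) × [bracket] = (1361/π) × 0.999390 = 433.0 W/m².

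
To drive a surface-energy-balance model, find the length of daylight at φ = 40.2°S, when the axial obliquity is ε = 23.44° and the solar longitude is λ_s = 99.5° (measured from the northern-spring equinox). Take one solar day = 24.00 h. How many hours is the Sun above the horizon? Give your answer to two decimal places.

9.18 h

Solar declination: sin δ = sin ε · sin λ_s = sin 23.44° × sin 99.5° = 0.39233, so δ = +23.100°.
cos H₀ = −tan φ · tan δ = −tan(-40.2°) × tan(+23.100°) = 0.3604, so H₀ = 1.2020 rad = 68.87°.
Daylight = 2H₀/(2π) × 24.00 h = (1.2020/π) × 24.00 = 9.18 h.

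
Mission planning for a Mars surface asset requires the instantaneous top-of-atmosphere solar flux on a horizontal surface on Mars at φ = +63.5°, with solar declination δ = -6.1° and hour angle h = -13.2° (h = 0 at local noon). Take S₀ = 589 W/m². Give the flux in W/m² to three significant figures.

cos θ_z = sin φ sin δ + cos φ cos δ cos h = -0.095099 + 0.431949 = 0.336850.
Flux = S₀ · cos θ_z = 589 × 0.336850 = 198.4 W/m².

198 W/m²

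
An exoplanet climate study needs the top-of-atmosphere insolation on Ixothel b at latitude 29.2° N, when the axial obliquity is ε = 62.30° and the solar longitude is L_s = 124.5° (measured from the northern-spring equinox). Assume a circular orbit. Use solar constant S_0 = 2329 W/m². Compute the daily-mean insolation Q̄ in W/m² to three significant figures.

Solar declination: sin δ = sin ε · sin L_s = sin 62.30° × sin 124.5° = 0.72968, so δ = +46.859°.
cos h₀ = −tan(+29.2°) tan(+46.859°) = -0.5964, h₀ = 2.2098 rad.
Bracket: h₀ sin ϕ sin δ + cos ϕ cos δ sin h₀ = 2.2098×0.48786×0.72968 + 0.87292×0.68379×0.80270 = 0.786648 + 0.479127 = 1.265775.
Q̄ = (S_0/π) × [bracket] = (2329/π) × 1.265775 = 938.4 W/m².

Q̄ ≈ 938 W/m²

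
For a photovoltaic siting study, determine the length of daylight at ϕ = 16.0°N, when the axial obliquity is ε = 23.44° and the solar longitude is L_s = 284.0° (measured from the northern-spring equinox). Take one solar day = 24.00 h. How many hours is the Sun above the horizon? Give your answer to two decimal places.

11.08 h

Solar declination: sin δ = sin ε · sin L_s = sin 23.44° × sin 284.0° = -0.38597, so δ = -22.704°.
cos h₀ = −tan ϕ · tan δ = −tan(+16.0°) × tan(-22.704°) = 0.1200, so h₀ = 1.4505 rad = 83.11°.
Daylight = 2h₀/(2π) × 24.00 h = (1.4505/π) × 24.00 = 11.08 h.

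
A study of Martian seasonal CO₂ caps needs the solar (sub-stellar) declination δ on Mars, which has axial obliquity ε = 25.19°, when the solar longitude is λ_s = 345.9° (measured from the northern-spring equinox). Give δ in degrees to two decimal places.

sin δ = sin ε · sin λ_s = sin 25.19° × sin 345.9° = -0.103688.
δ = arcsin(-0.103688) = -5.95°.

δ = -5.95°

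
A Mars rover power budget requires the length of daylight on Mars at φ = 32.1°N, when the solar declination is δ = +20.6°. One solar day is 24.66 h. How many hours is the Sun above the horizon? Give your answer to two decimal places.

cos H₀ = −tan φ · tan δ = −tan(+32.1°) × tan(+20.600°) = -0.2358, so H₀ = 1.8088 rad = 103.64°.
Daylight = 2H₀/(2π) × 24.66 h = (1.8088/π) × 24.66 = 14.20 h.

14.20 h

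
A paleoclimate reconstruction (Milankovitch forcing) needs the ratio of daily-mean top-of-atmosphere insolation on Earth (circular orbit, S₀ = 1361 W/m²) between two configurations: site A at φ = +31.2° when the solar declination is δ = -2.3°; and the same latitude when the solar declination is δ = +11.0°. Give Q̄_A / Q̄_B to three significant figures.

— Configuration A (φ=+31.2°):
cos H₀ = −tan(+31.2°) tan(-2.300°) = 0.0243, H₀ = 1.5465 rad.
Bracket: H₀ sin φ sin δ + cos φ cos δ sin H₀ = 1.5465×0.51803×-0.04013 + 0.85536×0.99919×0.99970 = -0.032149 + 0.854411 = 0.822262.
Q̄ = (S₀/π) × [bracket] = (1361/π) × 0.822262 = 356.22 W/m².
— Configuration B (φ=+31.2°):
cos H₀ = −tan(+31.2°) tan(+11.000°) = -0.1177, H₀ = 1.6888 rad.
Bracket: H₀ sin φ sin δ + cos φ cos δ sin H₀ = 1.6888×0.51803×0.19081 + 0.85536×0.98163×0.99305 = 0.166930 + 0.833811 = 1.000741.
Q̄ = (S₀/π) × [bracket] = (1361/π) × 1.000741 = 433.54 W/m².
Ratio Q̄_A / Q̄_B = 356.22 / 433.54 = 0.8217.

Q̄_A / Q̄_B ≈ 0.822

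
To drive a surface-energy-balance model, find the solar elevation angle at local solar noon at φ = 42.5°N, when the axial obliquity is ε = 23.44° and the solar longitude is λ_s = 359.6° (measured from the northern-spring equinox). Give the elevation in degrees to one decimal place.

47.3°

Solar declination: sin δ = sin ε · sin λ_s = sin 23.44° × sin 359.6° = -0.00278, so δ = -0.159°.
At local noon the hour angle is zero, so the zenith angle equals |φ − δ| = |+42.5° − (-0.159°)| = 42.659°.
Elevation = 90° − 42.659° = 47.3°.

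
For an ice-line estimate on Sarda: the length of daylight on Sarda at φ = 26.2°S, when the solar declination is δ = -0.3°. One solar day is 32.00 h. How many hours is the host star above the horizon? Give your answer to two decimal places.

cos H₀ = −tan φ · tan δ = −tan(-26.2°) × tan(-0.300°) = -0.0026, so H₀ = 1.5734 rad = 90.15°.
Daylight = 2H₀/(2π) × 32.00 h = (1.5734/π) × 32.00 = 16.03 h.

16.03 h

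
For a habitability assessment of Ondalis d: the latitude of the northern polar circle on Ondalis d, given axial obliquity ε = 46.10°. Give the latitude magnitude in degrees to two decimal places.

The polar circle is the lowest latitude that experiences at least one full rotation of continuous daylight at the northern-summer solstice; it lies at |ϕ| = 90° − ε = 90° − 46.10° = 43.90°.

43.90°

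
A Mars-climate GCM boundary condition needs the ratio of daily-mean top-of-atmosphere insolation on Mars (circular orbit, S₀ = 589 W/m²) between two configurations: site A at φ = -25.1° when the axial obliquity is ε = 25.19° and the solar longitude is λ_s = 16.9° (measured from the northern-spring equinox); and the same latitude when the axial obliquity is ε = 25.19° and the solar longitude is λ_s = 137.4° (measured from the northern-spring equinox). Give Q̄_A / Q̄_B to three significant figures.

— Configuration A (φ=-25.1°):
Solar declination: sin δ = sin ε · sin λ_s = sin 25.19° × sin 16.9° = 0.12373, so δ = +7.107°.
cos H₀ = −tan(-25.1°) tan(+7.107°) = 0.0584, H₀ = 1.5124 rad.
Bracket: H₀ sin φ sin δ + cos φ cos δ sin H₀ = 1.5124×-0.42420×0.12373 + 0.90557×0.99232×0.99829 = -0.079380 + 0.897079 = 0.817699.
Q̄ = (S₀/π) × [bracket] = (589/π) × 0.817699 = 153.31 W/m².
— Configuration B (φ=-25.1°):
Solar declination: sin δ = sin ε · sin λ_s = sin 25.19° × sin 137.4° = 0.28809, so δ = +16.744°.
cos H₀ = −tan(-25.1°) tan(+16.744°) = 0.1409, H₀ = 1.4294 rad.
Bracket: H₀ sin φ sin δ + cos φ cos δ sin H₀ = 1.4294×-0.42420×0.28809 + 0.90557×0.95760×0.99002 = -0.174684 + 0.858519 = 0.683835.
Q̄ = (S₀/π) × [bracket] = (589/π) × 0.683835 = 128.21 W/m².
Ratio Q̄_A / Q̄_B = 153.31 / 128.21 = 1.196.

Q̄_A / Q̄_B ≈ 1.20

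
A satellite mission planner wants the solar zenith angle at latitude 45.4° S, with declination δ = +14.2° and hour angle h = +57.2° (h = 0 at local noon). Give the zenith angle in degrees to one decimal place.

cos θ_z = sin φ sin δ + cos φ cos δ cos h = -0.174665 + 0.368740 = 0.194075.
θ_z = arccos(0.194075) = 78.8°.

θ_z = 78.8°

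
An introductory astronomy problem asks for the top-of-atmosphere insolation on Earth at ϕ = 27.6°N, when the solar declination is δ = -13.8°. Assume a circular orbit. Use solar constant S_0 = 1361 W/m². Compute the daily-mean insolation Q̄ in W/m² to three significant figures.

Q̄ ≈ 301 W/m²

cos h₀ = −tan(+27.6°) tan(-13.800°) = 0.1284, h₀ = 1.4420 rad.
Bracket: h₀ sin ϕ sin δ + cos ϕ cos δ sin h₀ = 1.4420×0.46330×-0.23853 + 0.88620×0.97113×0.99172 = -0.159357 + 0.853490 = 0.694133.
Q̄ = (S_0/π) × [bracket] = (1361/π) × 0.694133 = 300.7 W/m².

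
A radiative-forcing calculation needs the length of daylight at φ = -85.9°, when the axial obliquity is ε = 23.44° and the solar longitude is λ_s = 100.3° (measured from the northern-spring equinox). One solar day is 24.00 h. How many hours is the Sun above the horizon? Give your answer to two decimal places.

Solar declination: sin δ = sin ε · sin λ_s = sin 23.44° × sin 100.3° = 0.39138, so δ = +23.040°.
cos H₀ = −tan φ · tan δ = 5.9333 ≥ 1, so the Sun never rises (polar night) and H₀ = 0.
Daylight = 2H₀/(2π) × 24.00 h = (0.0000/π) × 24.00 = 0.00 h.

0.00 h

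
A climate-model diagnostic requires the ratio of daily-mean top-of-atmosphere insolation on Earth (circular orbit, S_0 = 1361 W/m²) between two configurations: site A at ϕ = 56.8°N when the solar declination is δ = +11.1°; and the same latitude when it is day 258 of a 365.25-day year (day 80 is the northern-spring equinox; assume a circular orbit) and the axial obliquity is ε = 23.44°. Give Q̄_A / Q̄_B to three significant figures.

— Configuration A (ϕ=+56.8°):
cos h₀ = −tan(+56.8°) tan(+11.100°) = -0.2998, h₀ = 1.8753 rad.
Bracket: h₀ sin ϕ sin δ + cos ϕ cos δ sin h₀ = 1.8753×0.83676×0.19252 + 0.54756×0.98129×0.95400 = 0.302098 + 0.512599 = 0.814697.
Q̄ = (S_0/π) × [bracket] = (1361/π) × 0.814697 = 352.94 W/m².
— Configuration B (ϕ=+56.8°):
Solar longitude: L_s = 360° × (258 − 80)/365.25 = 175.441°.
sin δ = sin 23.44° × sin 175.441° = 0.03162, so δ = +1.812°.
cos h₀ = −tan(+56.8°) tan(+1.812°) = -0.0483, h₀ = 1.6192 rad.
Bracket: h₀ sin ϕ sin δ + cos ϕ cos δ sin h₀ = 1.6192×0.83676×0.03162 + 0.54756×0.99950×0.99883 = 0.042841 + 0.546646 = 0.589487.
Q̄ = (S_0/π) × [bracket] = (1361/π) × 0.589487 = 255.38 W/m².
Ratio Q̄_A / Q̄_B = 352.94 / 255.38 = 1.382.

Q̄_A / Q̄_B ≈ 1.38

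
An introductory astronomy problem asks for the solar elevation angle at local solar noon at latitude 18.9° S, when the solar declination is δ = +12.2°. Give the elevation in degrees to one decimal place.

At local noon the hour angle is zero, so the zenith angle equals |ϕ − δ| = |-18.9° − (+12.200°)| = 31.100°.
Elevation = 90° − 31.100° = 58.9°.

58.9°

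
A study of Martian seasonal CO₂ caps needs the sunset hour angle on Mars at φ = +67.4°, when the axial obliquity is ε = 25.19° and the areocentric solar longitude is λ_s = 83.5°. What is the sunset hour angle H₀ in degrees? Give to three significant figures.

H₀ = 180°

sin δ = sin 25.19° × sin 83.5° = 0.42289, so δ = +25.017°.
Sunrise equation: cos H₀ = −tan φ · tan δ = -1.1211 ≤ −1, so the Sun never sets (polar day) and H₀ = π.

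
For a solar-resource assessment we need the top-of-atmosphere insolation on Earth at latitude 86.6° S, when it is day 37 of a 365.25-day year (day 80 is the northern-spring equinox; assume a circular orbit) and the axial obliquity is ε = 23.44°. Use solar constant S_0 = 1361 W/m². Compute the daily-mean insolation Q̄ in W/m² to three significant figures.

Q̄ ≈ 364 W/m²

Solar longitude: L_s = 360° × (37 − 80)/365.25 = -42.382°, i.e. -42.382° + 360° = 317.618°.
sin δ = sin 23.44° × sin 317.618° = -0.26814, so δ = -15.553°.
cos h₀ = −tan(-86.6°) tan(-15.553°) = -4.6848 ≤ −1 ⇒ polar day, h₀ = π.
Bracket: h₀ sin ϕ sin δ + cos ϕ cos δ sin h₀ = 3.1416×-0.99824×-0.26814 + 0.05931×0.96338×0.00000 = 0.840906 + 0.000000 = 0.840906.
Q̄ = (S_0/π) × [bracket] = (1361/π) × 0.840906 = 364.3 W/m².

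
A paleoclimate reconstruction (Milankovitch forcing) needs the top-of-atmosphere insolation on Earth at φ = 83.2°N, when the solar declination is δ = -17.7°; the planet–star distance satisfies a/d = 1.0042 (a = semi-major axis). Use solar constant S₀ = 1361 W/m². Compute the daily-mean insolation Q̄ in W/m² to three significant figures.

Q̄ ≈ 0.00 W/m²

cos H₀ = −tan(+83.2°) tan(-17.700°) = 2.6764 ≥ 1 ⇒ polar night, H₀ = 0 and Q̄ = 0.
Inverse-square distance factor (a/d)² = 1.0042² = 1.008418.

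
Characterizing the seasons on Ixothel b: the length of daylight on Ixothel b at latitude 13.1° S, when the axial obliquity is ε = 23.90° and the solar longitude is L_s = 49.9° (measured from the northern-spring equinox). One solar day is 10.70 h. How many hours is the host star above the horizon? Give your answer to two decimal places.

Solar declination: sin δ = sin ε · sin L_s = sin 23.90° × sin 49.9° = 0.30990, so δ = +18.053°.
cos h₀ = −tan ϕ · tan δ = −tan(-13.1°) × tan(+18.053°) = 0.0759, so h₀ = 1.4949 rad = 85.65°.
Daylight = 2h₀/(2π) × 10.70 h = (1.4949/π) × 10.70 = 5.09 h.

5.09 h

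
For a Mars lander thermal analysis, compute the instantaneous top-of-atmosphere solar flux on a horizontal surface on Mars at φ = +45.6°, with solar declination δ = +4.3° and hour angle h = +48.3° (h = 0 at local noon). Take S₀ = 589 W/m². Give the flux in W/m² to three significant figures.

305 W/m²

cos θ_z = sin φ sin δ + cos φ cos δ cos h = 0.053570 + 0.464127 = 0.517697.
Flux = S₀ · cos θ_z = 589 × 0.517697 = 304.9 W/m².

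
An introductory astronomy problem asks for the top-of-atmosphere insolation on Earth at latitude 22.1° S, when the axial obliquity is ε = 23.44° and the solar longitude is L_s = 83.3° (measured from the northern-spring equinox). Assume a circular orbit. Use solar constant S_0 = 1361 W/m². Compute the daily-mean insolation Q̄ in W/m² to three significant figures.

Q̄ ≈ 273 W/m²

Solar declination: sin δ = sin ε · sin L_s = sin 23.44° × sin 83.3° = 0.39507, so δ = +23.270°.
cos h₀ = −tan(-22.1°) tan(+23.270°) = 0.1746, h₀ = 1.3953 rad.
Bracket: h₀ sin ϕ sin δ + cos ϕ cos δ sin h₀ = 1.3953×-0.37622×0.39507 + 0.92653×0.91865×0.98463 = -0.207388 + 0.838075 = 0.630687.
Q̄ = (S_0/π) × [bracket] = (1361/π) × 0.630687 = 273.2 W/m².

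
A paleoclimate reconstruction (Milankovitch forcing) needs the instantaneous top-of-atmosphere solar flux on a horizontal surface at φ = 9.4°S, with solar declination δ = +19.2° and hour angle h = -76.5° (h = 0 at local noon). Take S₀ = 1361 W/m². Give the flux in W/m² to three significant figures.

cos θ_z = sin φ sin δ + cos φ cos δ cos h = -0.053712 + 0.217500 = 0.163788.
Flux = S₀ · cos θ_z = 1361 × 0.163788 = 222.9 W/m².

223 W/m²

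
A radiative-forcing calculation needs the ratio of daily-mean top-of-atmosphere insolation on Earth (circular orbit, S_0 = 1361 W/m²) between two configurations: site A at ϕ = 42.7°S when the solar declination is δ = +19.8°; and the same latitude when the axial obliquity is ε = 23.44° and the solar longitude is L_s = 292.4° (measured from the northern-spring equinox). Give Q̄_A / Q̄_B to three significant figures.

Q̄_A / Q̄_B ≈ 0.329

— Configuration A (ϕ=-42.7°):
cos h₀ = −tan(-42.7°) tan(+19.800°) = 0.3322, h₀ = 1.2321 rad.
Bracket: h₀ sin ϕ sin δ + cos ϕ cos δ sin h₀ = 1.2321×-0.67816×0.33874 + 0.73491×0.94088×0.94320 = -0.283038 + 0.652187 = 0.369149.
Q̄ = (S_0/π) × [bracket] = (1361/π) × 0.369149 = 159.92 W/m².
— Configuration B (ϕ=-42.7°):
Solar declination: sin δ = sin ε · sin L_s = sin 23.44° × sin 292.4° = -0.36777, so δ = -21.578°.
cos h₀ = −tan(-42.7°) tan(-21.578°) = -0.3649, h₀ = 1.9444 rad.
Bracket: h₀ sin ϕ sin δ + cos ϕ cos δ sin h₀ = 1.9444×-0.67816×-0.36777 + 0.73491×0.92992×0.93103 = 0.484947 + 0.636273 = 1.121220.
Q̄ = (S_0/π) × [bracket] = (1361/π) × 1.121220 = 485.73 W/m².
Ratio Q̄_A / Q̄_B = 159.92 / 485.73 = 0.3292.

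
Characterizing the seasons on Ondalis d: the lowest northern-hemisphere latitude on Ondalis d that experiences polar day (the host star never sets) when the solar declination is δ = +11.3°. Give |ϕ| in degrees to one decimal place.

|ϕ| = 78.7°

Polar day requires cos h₀ = −tan ϕ tan δ ≤ −1, i.e. tan ϕ tan δ ≥ 1.
The boundary is |tan ϕ| · |tan δ| = 1, so |ϕ| = 90° − |δ| = 90° − 11.3° = 78.7° in the northern hemisphere.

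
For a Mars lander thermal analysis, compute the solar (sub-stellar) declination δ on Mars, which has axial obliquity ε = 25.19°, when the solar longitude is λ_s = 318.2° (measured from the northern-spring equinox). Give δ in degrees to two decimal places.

sin δ = sin ε · sin λ_s = sin 25.19° × sin 318.2° = -0.283690.
δ = arcsin(-0.283690) = -16.48°.

δ = -16.48°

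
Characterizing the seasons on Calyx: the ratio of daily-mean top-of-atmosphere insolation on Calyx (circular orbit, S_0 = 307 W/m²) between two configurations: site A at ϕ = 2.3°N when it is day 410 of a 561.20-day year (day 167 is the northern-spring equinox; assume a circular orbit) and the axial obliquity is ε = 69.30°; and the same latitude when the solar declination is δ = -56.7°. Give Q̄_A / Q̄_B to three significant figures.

— Configuration A (ϕ=+2.3°):
Solar longitude: L_s = 360° × (410 − 167)/561.20 = 155.880°.
sin δ = sin 69.30° × sin 155.880° = 0.38226, so δ = +22.474°.
cos h₀ = −tan(+2.3°) tan(+22.474°) = -0.0166, h₀ = 1.5874 rad.
Bracket: h₀ sin ϕ sin δ + cos ϕ cos δ sin h₀ = 1.5874×0.04013×0.38226 + 0.99919×0.92405×0.99986 = 0.024351 + 0.923172 = 0.947523.
Q̄ = (S_0/π) × [bracket] = (307/π) × 0.947523 = 92.593 W/m².
— Configuration B (ϕ=+2.3°):
cos h₀ = −tan(+2.3°) tan(-56.700°) = 0.0611, h₀ = 1.5096 rad.
Bracket: h₀ sin ϕ sin δ + cos ϕ cos δ sin h₀ = 1.5096×0.04013×-0.83581 + 0.99919×0.54902×0.99813 = -0.050634 + 0.547549 = 0.496915.
Q̄ = (S_0/π) × [bracket] = (307/π) × 0.496915 = 48.559 W/m².
Ratio Q̄_A / Q̄_B = 92.593 / 48.559 = 1.907.

Q̄_A / Q̄_B ≈ 1.91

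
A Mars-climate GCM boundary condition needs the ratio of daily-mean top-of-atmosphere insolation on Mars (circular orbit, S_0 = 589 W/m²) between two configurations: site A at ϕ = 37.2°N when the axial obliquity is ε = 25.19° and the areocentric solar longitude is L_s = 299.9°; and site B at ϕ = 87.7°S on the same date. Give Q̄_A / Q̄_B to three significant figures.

Q̄_A / Q̄_B ≈ 0.366

— Configuration A (ϕ=+37.2°):
sin δ = sin 25.19° × sin 299.9° = -0.36897, so δ = -21.652°.
cos h₀ = −tan(+37.2°) tan(-21.652°) = 0.3013, h₀ = 1.2647 rad.
Bracket: h₀ sin ϕ sin δ + cos ϕ cos δ sin h₀ = 1.2647×0.60460×-0.36897 + 0.79653×0.92944×0.95352 = -0.282128 + 0.705916 = 0.423788.
Q̄ = (S_0/π) × [bracket] = (589/π) × 0.423788 = 79.454 W/m².
— Configuration B (ϕ=-87.7°):
cos h₀ = −tan(-87.7°) tan(-21.652°) = -9.8839 ≤ −1 ⇒ polar day, h₀ = π.
Bracket: h₀ sin ϕ sin δ + cos ϕ cos δ sin h₀ = 3.1416×-0.99919×-0.36897 + 0.04013×0.92944×0.00000 = 1.158217 + 0.000000 = 1.158217.
Q̄ = (S_0/π) × [bracket] = (589/π) × 1.158217 = 217.15 W/m².
Ratio Q̄_A / Q̄_B = 79.454 / 217.15 = 0.3659.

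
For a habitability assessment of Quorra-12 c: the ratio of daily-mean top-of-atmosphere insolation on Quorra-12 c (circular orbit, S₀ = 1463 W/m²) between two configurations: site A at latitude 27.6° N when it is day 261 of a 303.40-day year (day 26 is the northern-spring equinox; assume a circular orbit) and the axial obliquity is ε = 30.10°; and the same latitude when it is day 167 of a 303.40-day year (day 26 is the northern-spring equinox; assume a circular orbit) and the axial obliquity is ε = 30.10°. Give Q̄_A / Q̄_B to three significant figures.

Q̄_A / Q̄_B ≈ 0.461

— Configuration A (φ=+27.6°):
Solar longitude: λ_s = 360° × (261 − 26)/303.40 = 278.840°.
sin δ = sin 30.10° × sin 278.840° = -0.49555, so δ = -29.706°.
cos H₀ = −tan(+27.6°) tan(-29.706°) = 0.2983, H₀ = 1.2679 rad.
Bracket: H₀ sin φ sin δ + cos φ cos δ sin H₀ = 1.2679×0.46330×-0.49555 + 0.88620×0.86858×0.95448 = -0.291095 + 0.734697 = 0.443602.
Q̄ = (S₀/π) × [bracket] = (1463/π) × 0.443602 = 206.58 W/m².
— Configuration B (φ=+27.6°):
Solar longitude: λ_s = 360° × (167 − 26)/303.40 = 167.304°.
sin δ = sin 30.10° × sin 167.304° = 0.11022, so δ = +6.328°.
cos H₀ = −tan(+27.6°) tan(+6.328°) = -0.0580, H₀ = 1.6288 rad.
Bracket: H₀ sin φ sin δ + cos φ cos δ sin H₀ = 1.6288×0.46330×0.11022 + 0.88620×0.99391×0.99832 = 0.083175 + 0.879323 = 0.962498.
Q̄ = (S₀/π) × [bracket] = (1463/π) × 0.962498 = 448.22 W/m².
Ratio Q̄_A / Q̄_B = 206.58 / 448.22 = 0.4609.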